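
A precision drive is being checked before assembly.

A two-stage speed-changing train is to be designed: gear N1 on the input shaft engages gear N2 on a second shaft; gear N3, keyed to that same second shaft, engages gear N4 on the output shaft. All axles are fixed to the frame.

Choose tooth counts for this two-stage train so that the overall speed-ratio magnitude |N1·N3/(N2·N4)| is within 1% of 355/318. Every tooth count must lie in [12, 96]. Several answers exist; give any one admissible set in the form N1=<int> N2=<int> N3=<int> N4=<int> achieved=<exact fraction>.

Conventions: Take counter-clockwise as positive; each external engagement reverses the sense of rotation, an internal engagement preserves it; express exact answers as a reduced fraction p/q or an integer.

topology: fixed-axis compound train — 2 stages, target 355/318
target = 355/318 in lowest terms: an exact hit needs N1·N3 = k·355 and N2·N4 = k·318 for one integer k, every count in [12, 96]; additionally prefer no 1:1 stage (N1 ≠ N2, N3 ≠ N4)
k = 1…2: no 1:1-free in-range split of k·355 and k·318 into factor pairs; take k = 3
k = 3: N1·N3 = 1065 = 15·71, N2·N4 = 954 = 18·53
achieved = 15·71/(18·53) = 355/318; |achieved − target| = 0 ≤ 71/6360 ✓

N1=15 N2=18 N3=71 N4=53 achieved=355/318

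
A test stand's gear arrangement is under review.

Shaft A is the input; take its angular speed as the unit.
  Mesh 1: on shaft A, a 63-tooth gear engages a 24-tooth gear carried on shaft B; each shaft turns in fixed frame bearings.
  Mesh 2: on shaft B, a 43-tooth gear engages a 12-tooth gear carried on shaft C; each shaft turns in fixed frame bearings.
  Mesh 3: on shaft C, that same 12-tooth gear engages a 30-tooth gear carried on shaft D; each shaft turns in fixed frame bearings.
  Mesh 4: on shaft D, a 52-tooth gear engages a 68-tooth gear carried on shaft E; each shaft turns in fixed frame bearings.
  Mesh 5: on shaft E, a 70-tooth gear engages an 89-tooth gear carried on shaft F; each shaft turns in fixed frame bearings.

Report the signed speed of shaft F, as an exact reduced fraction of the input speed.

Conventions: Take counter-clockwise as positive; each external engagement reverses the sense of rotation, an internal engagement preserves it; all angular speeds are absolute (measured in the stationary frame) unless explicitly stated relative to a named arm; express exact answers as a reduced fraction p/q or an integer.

-27391/12104

5-mesh fixed-axis compound train (all bearings frame-fixed)
mesh 1 [63T→24T]: |ω|/ω_in = 1×63/24 = 21/8, sense flips to −
mesh 2 [43T→12T]: |ω|/ω_in = (21/8)×43/12 = 301/32, sense flips to +
mesh 3 [12T→30T]: |ω|/ω_in = (301/32)×12/30 = 301/80, sense flips to −
mesh 4 [52T→68T]: |ω|/ω_in = (301/80)×52/68 = 3913/1360, sense flips to +
mesh 5 [70T→89T]: |ω|/ω_in = (3913/1360)×70/89 = 27391/12104, sense flips to −
signed output speed (× input speed) = -27391/12104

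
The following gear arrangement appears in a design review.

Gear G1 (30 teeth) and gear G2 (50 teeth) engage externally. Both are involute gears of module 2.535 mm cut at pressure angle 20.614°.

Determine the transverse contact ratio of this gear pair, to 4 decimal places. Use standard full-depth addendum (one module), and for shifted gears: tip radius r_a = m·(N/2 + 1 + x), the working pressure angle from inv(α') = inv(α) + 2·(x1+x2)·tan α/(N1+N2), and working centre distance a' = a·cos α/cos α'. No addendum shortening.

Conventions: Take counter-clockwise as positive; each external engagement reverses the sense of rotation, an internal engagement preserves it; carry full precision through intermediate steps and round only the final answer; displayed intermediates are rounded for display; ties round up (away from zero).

1.6751

topology: single-mesh involute geometry — m = 2.535, 30T/50T pair
base radii: r_b1 = 35.590394, r_b2 = 59.317323
tip radii: r_a1 = 40.560000, r_a2 = 65.910000
no profile shift: α' = α, a' = a
action lengths: √(r_a1²−r_b1²) = 19.453469, √(r_a2²−r_b2²) = 28.732965
base pitch p_b = π·m·cos α = 7.454035
CR = (19.453469 + 28.732965 − 101.400000·sin 20.61400°)/7.454035 = 1.675133
contact ratio ≈ 1.6751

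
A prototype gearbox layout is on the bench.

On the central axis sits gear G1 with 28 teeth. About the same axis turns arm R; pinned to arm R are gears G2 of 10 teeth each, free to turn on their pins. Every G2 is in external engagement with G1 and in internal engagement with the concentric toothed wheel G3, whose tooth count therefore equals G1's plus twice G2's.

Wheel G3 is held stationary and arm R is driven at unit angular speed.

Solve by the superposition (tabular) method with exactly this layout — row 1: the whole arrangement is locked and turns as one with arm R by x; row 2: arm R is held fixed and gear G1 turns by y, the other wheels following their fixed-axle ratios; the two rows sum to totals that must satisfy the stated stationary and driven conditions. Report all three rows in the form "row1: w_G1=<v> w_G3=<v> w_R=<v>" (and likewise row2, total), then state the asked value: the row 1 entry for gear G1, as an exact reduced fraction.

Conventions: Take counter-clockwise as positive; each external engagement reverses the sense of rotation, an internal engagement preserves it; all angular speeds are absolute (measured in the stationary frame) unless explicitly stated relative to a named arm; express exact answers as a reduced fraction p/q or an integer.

topology: planetary set — G1 28T / G2 10T / G3 48T, arm = carrier (Willis)
row 1 — lock + rotate with arm: ω_sun = ω_ring = ω_arm = x
row 2 — arm fixed, fixed-axis ratios: sun y, ring −(28/48)·y, arm 0
boundary: total ω_ring = x − (28/48)·y = 0 and total ω_arm = x = 1  ⇒  y = 12/7, x = 1
row 2 ring = −(28/48)·12/7 = -1
totals (row 1 + row 2): sun 1 + 12/7 = 19/7, ring 1 + (-1) = 0, arm 1 + 0 = 1
asked cell (row1, sun) = 1

row1: w_G1=1 w_G3=1 w_R=1
row2: w_G1=12/7 w_G3=-1 w_R=0
total: w_G1=19/7 w_G3=0 w_R=1
asked value: 1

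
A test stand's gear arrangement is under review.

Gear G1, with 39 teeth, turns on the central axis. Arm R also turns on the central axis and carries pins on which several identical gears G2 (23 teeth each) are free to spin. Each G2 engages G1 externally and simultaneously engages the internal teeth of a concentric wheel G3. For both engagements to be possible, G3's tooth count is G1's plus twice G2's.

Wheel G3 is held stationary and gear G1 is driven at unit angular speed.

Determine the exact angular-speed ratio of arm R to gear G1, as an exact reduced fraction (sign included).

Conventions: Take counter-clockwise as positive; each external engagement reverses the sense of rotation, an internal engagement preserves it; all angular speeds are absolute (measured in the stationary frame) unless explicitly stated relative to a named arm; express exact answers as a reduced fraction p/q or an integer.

topology: planetary set — G1 39T / G2 23T / G3 85T, arm = carrier (Willis)
ring teeth: 39 + 2·23 = 85
39(ω_sun−ω_arm) = −85(ω_ring−ω_arm),  ω_ring = 0, ω_sun = 1
39(1−ω_arm) = −85(0−ω_arm)  ⇒  124·ω_arm = 39  ⇒  ω_arm = 39/124
ω_out/ω_in = 39/124

39/124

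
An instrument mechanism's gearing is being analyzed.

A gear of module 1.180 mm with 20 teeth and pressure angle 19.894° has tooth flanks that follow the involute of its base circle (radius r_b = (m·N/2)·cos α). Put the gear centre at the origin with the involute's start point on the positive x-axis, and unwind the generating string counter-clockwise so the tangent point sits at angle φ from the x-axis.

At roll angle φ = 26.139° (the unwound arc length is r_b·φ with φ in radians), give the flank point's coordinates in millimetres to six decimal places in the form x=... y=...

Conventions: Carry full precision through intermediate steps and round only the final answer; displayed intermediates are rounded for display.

x=12.191112 y=0.343931

recognized (one wheel, involute flank): single-mesh tooth geometry, m = 1.180, N = 20
pitch radius r_p = m·N/2 = 1.180·20/2 = 11.800000
base radius r_b = r_p·cos α = 11.800000·cos 19.894° = 11.095820
roll angle φ = 26.139° = 0.45621161 rad
x = r_b·(cos φ + φ·sin φ) = 12.191112
y = r_b·(sin φ − φ·cos φ) = 0.343931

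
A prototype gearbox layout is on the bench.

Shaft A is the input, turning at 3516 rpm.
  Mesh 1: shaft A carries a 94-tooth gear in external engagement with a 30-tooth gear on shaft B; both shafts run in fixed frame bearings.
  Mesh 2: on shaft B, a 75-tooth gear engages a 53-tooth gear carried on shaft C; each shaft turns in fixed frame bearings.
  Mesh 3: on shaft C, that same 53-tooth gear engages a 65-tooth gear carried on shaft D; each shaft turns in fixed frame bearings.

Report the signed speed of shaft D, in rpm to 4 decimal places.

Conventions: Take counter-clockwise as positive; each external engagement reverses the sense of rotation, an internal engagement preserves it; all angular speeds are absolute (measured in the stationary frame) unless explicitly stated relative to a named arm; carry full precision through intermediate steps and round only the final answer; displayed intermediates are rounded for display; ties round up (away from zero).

-12711.6923 rpm

3-mesh fixed-axis compound train (all bearings frame-fixed)
mesh 1 [94T→30T]: ω = 3516.0000×94/30 = 11016.8000 rpm, sense flips to −
mesh 2 [75T→53T]: ω = 11016.8000×75/53 = 15589.8113 rpm, sense flips to +
mesh 3 [53T→65T]: ω = 15589.8113×53/65 = 12711.6923 rpm, sense flips to −
signed output speed = -12711.6923 rpm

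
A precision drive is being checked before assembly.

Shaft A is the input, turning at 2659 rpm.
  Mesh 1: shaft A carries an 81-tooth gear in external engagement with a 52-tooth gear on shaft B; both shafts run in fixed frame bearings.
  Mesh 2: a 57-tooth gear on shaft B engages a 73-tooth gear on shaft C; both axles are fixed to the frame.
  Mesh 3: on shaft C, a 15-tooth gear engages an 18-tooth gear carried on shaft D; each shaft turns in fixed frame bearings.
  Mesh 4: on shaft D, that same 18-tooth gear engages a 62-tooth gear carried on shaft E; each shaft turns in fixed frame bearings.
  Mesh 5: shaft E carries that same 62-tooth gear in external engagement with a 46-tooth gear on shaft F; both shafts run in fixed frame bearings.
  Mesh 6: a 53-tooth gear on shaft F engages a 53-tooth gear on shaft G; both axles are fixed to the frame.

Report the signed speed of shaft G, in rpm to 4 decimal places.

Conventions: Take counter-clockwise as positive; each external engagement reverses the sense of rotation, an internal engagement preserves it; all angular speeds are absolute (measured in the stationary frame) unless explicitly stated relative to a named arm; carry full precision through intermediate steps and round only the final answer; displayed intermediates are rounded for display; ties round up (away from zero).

topology: fixed-axis compound train — 6 meshes, A→G
mesh 1 [81T→52T]: ω = 2659.0000×81/52 = 4141.9038 rpm, sense flips to −
mesh 2 [57T→73T]: ω = 4141.9038×57/73 = 3234.0893 rpm, sense flips to +
mesh 3 [15T→18T]: ω = 3234.0893×15/18 = 2695.0744 rpm, sense flips to −
mesh 4 [18T→62T]: ω = 2695.0744×18/62 = 782.4410 rpm, sense flips to +
mesh 5 [62T→46T]: ω = 782.4410×62/46 = 1054.5943 rpm, sense flips to −
mesh 6 [53T→53T]: ω = 1054.5943×53/53 = 1054.5943 rpm, sense flips to +
signed output speed = +1054.5943 rpm

+1054.5943 rpm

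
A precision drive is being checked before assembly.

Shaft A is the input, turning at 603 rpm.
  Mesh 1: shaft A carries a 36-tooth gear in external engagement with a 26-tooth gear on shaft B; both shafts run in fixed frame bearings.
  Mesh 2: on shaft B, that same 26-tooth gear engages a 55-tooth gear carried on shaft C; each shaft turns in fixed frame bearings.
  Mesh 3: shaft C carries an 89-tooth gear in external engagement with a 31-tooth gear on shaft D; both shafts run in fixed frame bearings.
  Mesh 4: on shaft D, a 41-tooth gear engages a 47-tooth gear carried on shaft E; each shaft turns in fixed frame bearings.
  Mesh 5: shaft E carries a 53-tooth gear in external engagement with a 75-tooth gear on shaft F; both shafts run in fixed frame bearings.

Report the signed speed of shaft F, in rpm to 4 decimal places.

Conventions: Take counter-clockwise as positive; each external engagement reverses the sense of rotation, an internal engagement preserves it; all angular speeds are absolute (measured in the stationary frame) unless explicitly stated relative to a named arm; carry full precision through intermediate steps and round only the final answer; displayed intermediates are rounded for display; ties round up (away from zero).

-698.5316 rpm

topology: fixed-axis compound train — 5 meshes, A→F
mesh 1 [36T→26T]: ω = 603.0000×36/26 = 834.9231 rpm, sense flips to −
mesh 2 [26T→55T]: ω = 834.9231×26/55 = 394.6909 rpm, sense flips to +
mesh 3 [89T→31T]: ω = 394.6909×89/31 = 1133.1449 rpm, sense flips to −
mesh 4 [41T→47T]: ω = 1133.1449×41/47 = 988.4881 rpm, sense flips to +
mesh 5 [53T→75T]: ω = 988.4881×53/75 = 698.5316 rpm, sense flips to −
signed output speed = -698.5316 rpm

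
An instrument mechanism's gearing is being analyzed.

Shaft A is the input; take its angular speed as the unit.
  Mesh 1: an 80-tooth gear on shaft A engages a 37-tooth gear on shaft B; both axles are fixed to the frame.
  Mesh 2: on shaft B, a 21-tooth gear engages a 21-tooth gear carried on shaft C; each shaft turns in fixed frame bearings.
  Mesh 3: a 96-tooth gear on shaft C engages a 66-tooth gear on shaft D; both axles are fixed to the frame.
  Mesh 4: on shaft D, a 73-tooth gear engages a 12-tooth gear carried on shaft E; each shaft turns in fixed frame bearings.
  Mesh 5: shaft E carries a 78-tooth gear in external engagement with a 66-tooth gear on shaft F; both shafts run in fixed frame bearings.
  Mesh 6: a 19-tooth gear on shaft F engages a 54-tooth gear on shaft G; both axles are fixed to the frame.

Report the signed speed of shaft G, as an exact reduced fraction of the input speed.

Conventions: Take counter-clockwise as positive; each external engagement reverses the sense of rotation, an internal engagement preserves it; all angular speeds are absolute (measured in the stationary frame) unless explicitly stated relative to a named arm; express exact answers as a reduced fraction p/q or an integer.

2884960/362637

6-mesh fixed-axis compound train (all bearings frame-fixed)
mesh 1 [80T→37T]: |ω|/ω_in = 1×80/37 = 80/37, sense flips to −
mesh 2 [21T→21T]: |ω|/ω_in = (80/37)×21/21 = 80/37, sense flips to +
mesh 3 [96T→66T]: |ω|/ω_in = (80/37)×96/66 = 1280/407, sense flips to −
mesh 4 [73T→12T]: |ω|/ω_in = (1280/407)×73/12 = 23360/1221, sense flips to +
mesh 5 [78T→66T]: |ω|/ω_in = (23360/1221)×78/66 = 303680/13431, sense flips to −
mesh 6 [19T→54T]: |ω|/ω_in = (303680/13431)×19/54 = 2884960/362637, sense flips to +
signed output speed (× input speed) = 2884960/362637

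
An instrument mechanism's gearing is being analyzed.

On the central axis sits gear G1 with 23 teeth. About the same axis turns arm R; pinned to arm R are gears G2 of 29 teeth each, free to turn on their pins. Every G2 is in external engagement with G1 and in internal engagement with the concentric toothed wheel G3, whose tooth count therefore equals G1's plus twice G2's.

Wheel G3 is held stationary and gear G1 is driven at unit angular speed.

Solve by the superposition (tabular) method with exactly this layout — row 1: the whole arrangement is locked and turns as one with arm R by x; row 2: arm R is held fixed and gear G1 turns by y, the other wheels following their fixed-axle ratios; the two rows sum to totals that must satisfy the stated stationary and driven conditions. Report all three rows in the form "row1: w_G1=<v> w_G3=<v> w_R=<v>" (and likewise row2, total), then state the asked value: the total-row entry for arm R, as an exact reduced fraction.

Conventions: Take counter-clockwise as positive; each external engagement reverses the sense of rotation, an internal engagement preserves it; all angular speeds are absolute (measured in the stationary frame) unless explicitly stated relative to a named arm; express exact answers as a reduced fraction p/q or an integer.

recognized (axles ride arm R): planetary set, 23/29/81 teeth
row 1: whole set turns with the arm by x
row 2 (arm held, sun turns y): ω_ring = −(23/81)·y, ω_arm = 0
boundary: total ω_ring = x − (23/81)·y = 0 and total ω_sun = x + y = 1  ⇒  y = 81/104, x = 23/104
row 2 ring = −(23/81)·81/104 = -23/104
totals (row 1 + row 2): sun 23/104 + 81/104 = 1, ring 23/104 + (-23/104) = 0, arm 23/104 + 0 = 23/104
asked cell (total, arm) = 23/104

row1: w_G1=23/104 w_G3=23/104 w_R=23/104
row2: w_G1=81/104 w_G3=-23/104 w_R=0
total: w_G1=1 w_G3=0 w_R=23/104
asked value: 23/104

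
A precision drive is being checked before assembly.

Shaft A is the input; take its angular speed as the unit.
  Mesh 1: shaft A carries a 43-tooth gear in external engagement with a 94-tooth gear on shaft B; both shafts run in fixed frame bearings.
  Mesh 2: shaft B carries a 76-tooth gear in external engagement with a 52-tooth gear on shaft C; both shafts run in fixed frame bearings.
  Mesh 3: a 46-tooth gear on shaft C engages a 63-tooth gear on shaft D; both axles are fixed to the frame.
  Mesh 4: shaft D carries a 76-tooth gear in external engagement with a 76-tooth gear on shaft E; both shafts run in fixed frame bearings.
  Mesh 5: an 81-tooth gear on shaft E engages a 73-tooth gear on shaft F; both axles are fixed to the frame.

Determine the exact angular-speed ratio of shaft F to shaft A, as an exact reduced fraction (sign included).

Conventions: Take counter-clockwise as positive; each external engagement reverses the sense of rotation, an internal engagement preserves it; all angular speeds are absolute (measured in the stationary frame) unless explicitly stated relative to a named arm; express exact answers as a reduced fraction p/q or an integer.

-169119/312221

class = fixed-axis compound train [5 meshes; 5 ratios multiply, 5 sense flips]
mesh 1 [43T→94T]: running ratio 43/94, sense −
mesh 2 [76T→52T]: running ratio 817/1222, sense +
mesh 3 [46T→63T]: running ratio 18791/38493, sense −
mesh 4 [76T→76T]: running ratio 18791/38493, sense +
mesh 5 [81T→73T]: running ratio 169119/312221, sense −
ω_out/ω_in = -169119/312221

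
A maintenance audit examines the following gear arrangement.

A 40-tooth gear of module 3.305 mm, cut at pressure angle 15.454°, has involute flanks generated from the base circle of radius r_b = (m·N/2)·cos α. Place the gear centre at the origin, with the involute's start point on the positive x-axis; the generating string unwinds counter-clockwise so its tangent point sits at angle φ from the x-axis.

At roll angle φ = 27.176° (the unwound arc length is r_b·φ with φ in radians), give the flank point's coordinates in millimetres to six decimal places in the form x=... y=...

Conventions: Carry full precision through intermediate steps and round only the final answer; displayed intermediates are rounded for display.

x=70.478537 y=2.215512

topology: single-mesh involute geometry — m = 3.305, N = 40
pitch radius r_p = m·N/2 = 3.305·40/2 = 66.100000
base radius r_b = r_p·cos α = 66.100000·cos 15.454° = 63.710134
roll angle φ = 27.176° = 0.47431068 rad
x = r_b·(cos φ + φ·sin φ) = 70.478537
y = r_b·(sin φ − φ·cos φ) = 2.215512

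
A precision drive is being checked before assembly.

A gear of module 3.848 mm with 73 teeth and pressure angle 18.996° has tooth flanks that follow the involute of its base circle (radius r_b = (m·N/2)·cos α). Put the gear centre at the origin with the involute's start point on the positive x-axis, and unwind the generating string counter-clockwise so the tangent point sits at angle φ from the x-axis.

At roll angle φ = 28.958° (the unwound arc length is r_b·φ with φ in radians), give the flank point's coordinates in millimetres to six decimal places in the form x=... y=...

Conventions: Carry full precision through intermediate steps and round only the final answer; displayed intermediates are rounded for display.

topology: single-mesh involute geometry — m = 3.848, N = 73
pitch radius r_p = m·N/2 = 3.848·73/2 = 140.452000
base radius r_b = r_p·cos α = 140.452000·cos 18.996° = 132.803167
roll angle φ = 28.958° = 0.50541244 rad
x = r_b·(cos φ + φ·sin φ) = 148.696993
y = r_b·(sin φ − φ·cos φ) = 5.570453

x=148.696993 y=5.570453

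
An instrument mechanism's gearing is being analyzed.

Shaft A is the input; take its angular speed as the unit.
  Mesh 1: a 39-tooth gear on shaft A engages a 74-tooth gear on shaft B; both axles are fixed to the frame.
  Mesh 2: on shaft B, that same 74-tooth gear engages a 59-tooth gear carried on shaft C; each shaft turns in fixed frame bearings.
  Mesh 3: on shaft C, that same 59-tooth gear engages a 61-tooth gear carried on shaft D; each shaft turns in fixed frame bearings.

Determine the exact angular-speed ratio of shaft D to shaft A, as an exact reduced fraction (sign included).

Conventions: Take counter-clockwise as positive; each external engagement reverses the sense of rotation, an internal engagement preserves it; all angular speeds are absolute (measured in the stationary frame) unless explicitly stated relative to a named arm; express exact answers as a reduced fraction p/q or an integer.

-39/61

class = fixed-axis compound train [3 meshes; 3 ratios multiply, 3 sense flips]
mesh 1 [39T→74T]: running ratio 39/74, sense −
mesh 2 [74T→59T]: running ratio 39/59, sense +
mesh 3 [59T→61T]: running ratio 39/61, sense −
ω_out/ω_in = -39/61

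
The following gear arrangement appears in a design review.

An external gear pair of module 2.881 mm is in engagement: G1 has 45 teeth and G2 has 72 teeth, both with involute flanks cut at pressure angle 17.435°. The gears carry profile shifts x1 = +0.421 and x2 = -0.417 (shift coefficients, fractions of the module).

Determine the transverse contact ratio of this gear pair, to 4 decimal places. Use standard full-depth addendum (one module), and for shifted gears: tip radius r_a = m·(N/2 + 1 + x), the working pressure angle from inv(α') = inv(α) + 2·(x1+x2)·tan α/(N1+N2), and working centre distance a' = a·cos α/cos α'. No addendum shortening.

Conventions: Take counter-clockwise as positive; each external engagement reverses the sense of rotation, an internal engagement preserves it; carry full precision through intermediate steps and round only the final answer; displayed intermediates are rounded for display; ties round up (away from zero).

topology: single-mesh involute geometry — m = 2.881, 45T/72T pair
base radii: r_b1 = 61.844391, r_b2 = 98.951025
tip radii: r_a1 = 68.916401, r_a2 = 105.395623
inv(α') = inv(17.435°) + 2·(+0.421-0.417)·tan α/(45+72) = 0.00977531  ⇒  α' = 17.44747°
a' = a·cos α / cos α' = 168.5385·cos 17.435°/cos 17.44747° = 168.550020
action lengths: √(r_a1²−r_b1²) = 30.409565, √(r_a2²−r_b2²) = 36.289557
base pitch p_b = π·m·cos α = 8.635106
CR = (30.409565 + 36.289557 − 168.550020·sin 17.44747°)/8.635106 = 1.871728
contact ratio ≈ 1.8717

1.8717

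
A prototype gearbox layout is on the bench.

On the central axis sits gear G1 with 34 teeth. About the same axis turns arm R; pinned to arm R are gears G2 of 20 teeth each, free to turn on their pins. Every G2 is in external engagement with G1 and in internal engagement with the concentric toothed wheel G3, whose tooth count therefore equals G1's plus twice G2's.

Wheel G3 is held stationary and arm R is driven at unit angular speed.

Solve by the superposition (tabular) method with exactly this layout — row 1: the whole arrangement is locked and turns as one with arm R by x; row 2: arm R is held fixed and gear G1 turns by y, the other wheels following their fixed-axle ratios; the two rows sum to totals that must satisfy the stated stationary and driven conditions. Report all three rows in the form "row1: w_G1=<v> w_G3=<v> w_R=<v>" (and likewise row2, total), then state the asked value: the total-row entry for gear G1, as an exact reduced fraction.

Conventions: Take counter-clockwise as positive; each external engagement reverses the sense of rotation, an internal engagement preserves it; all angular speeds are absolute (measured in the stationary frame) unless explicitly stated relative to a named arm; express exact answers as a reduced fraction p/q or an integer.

class = planetary set [G3 = 34+2·20 = 74; Willis about the carrier]
row 1 — lock + rotate with arm: ω_sun = ω_ring = ω_arm = x
row 2 (arm held, sun turns y): ω_ring = −(34/74)·y, ω_arm = 0
boundary: total ω_ring = x − (34/74)·y = 0 and total ω_arm = x = 1  ⇒  y = 37/17, x = 1
row 2 ring = −(34/74)·37/17 = -1
totals (row 1 + row 2): sun 1 + 37/17 = 54/17, ring 1 + (-1) = 0, arm 1 + 0 = 1
asked cell (total, sun) = 54/17

row1: w_G1=1 w_G3=1 w_R=1
row2: w_G1=37/17 w_G3=-1 w_R=0
total: w_G1=54/17 w_G3=0 w_R=1
asked value: 54/17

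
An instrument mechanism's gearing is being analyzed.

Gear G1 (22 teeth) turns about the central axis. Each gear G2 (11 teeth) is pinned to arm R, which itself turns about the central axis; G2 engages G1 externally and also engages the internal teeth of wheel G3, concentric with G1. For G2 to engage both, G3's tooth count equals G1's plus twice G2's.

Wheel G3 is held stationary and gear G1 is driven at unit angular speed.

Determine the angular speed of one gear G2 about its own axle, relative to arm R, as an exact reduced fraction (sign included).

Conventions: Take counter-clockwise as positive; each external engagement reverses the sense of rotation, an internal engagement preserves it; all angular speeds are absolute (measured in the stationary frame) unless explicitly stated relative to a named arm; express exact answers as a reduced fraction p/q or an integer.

-4/3

planetary set (22T centre, 11T on arm, 44T internal) — Willis relation
ring teeth: 22 + 2·11 = 44
22(ω_sun−ω_arm) = −44(ω_ring−ω_arm),  ω_ring = 0, ω_sun = 1
22(1−ω_arm) = −44(0−ω_arm)  ⇒  66·ω_arm = 22  ⇒  ω_arm = 1/3
sun–planet mesh: 22·(1−1/3) = −11·(ω_p−ω_arm)  ⇒  ω_p−ω_arm = -4/3
exact speed ratio = -4/3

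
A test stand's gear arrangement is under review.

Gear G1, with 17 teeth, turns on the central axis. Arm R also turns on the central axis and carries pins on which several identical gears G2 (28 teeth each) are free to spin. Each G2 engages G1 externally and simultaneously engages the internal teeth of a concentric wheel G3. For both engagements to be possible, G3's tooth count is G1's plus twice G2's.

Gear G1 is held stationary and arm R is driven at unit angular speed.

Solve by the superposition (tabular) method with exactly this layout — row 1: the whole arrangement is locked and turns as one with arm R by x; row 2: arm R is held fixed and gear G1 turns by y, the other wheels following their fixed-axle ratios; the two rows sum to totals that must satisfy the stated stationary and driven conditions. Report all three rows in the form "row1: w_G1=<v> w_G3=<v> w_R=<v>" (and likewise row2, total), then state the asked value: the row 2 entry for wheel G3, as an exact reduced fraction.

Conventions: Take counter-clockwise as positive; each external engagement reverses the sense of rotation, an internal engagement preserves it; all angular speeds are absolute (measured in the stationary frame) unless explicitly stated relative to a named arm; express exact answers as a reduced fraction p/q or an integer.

row1: w_G1=1 w_G3=1 w_R=1
row2: w_G1=-1 w_G3=17/73 w_R=0
total: w_G1=0 w_G3=90/73 w_R=1
asked value: 17/73

topology: planetary set — G1 17T / G2 28T / G3 73T, arm = carrier (Willis)
row 1 (train locked, turned with arm): all members turn x
row 2 (arm held, sun turns y): ω_ring = −(17/73)·y, ω_arm = 0
boundary: total ω_sun = x + y = 0 and total ω_arm = x = 1  ⇒  y = -1, x = 1
row 2 ring = −(17/73)·(-1) = 17/73
totals (row 1 + row 2): sun 1 + (-1) = 0, ring 1 + 17/73 = 90/73, arm 1 + 0 = 1
asked cell (row2, ring) = 17/73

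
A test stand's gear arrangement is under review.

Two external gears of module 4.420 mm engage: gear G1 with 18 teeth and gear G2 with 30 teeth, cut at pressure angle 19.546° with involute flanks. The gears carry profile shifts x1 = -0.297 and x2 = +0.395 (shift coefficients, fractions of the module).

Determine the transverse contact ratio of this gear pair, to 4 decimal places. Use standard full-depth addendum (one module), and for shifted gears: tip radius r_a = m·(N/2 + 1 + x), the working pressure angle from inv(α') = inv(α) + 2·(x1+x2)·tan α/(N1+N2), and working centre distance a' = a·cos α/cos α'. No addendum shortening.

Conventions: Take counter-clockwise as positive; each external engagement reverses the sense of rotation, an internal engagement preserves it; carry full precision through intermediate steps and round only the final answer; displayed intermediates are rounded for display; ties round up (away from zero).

topology: single-mesh involute geometry — m = 4.420, 18T/30T pair
base radii: r_b1 = 37.487605, r_b2 = 62.479342
tip radii: r_a1 = 42.887260, r_a2 = 72.465900
inv(α') = inv(19.546°) + 2·(-0.297+0.395)·tan α/(18+30) = 0.01532998  ⇒  α' = 20.18226°
a' = a·cos α / cos α' = 106.0800·cos 19.546°/cos 20.18226° = 106.506456
action lengths: √(r_a1²−r_b1²) = 20.832583, √(r_a2²−r_b2²) = 36.710195
base pitch p_b = π·m·cos α = 13.085643
CR = (20.832583 + 36.710195 − 106.506456·sin 20.18226°)/13.085643 = 1.589317
contact ratio ≈ 1.5893

1.5893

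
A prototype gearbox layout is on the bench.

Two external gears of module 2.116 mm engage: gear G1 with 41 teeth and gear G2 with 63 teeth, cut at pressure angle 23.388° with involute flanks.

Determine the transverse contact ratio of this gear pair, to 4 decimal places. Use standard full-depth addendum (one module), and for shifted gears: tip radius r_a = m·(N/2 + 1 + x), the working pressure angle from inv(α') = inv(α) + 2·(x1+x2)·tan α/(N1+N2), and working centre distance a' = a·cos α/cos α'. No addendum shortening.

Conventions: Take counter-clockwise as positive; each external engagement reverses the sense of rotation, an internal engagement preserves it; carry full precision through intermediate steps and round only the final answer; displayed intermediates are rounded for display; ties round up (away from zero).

1.5972

class = single-mesh tooth geometry [involute pair 41T × 63T, m = 2.116]
base radii: r_b1 = 39.813967, r_b2 = 61.177560
tip radii: r_a1 = 45.494000, r_a2 = 68.770000
no profile shift: α' = α, a' = a
action lengths: √(r_a1²−r_b1²) = 22.012543, √(r_a2²−r_b2²) = 31.410493
base pitch p_b = π·m·cos α = 6.101428
CR = (22.012543 + 31.410493 − 110.032000·sin 23.38800°)/6.101428 = 1.597202
contact ratio ≈ 1.5972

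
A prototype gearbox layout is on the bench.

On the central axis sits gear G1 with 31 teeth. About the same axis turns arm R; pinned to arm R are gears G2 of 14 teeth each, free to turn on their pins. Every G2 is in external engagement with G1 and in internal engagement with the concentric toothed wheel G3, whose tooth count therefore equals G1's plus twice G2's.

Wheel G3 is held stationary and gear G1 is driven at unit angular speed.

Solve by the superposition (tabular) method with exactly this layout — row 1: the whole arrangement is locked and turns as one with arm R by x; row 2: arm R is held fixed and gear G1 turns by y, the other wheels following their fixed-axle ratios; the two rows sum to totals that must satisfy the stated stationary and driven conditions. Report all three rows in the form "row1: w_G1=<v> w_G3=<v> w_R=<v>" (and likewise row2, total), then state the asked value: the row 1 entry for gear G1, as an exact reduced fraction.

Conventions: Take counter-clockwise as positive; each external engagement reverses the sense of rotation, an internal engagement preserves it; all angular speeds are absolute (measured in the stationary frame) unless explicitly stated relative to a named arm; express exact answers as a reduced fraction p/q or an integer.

row1: w_G1=31/90 w_G3=31/90 w_R=31/90
row2: w_G1=59/90 w_G3=-31/90 w_R=0
total: w_G1=1 w_G3=0 w_R=31/90
asked value: 31/90

recognized (axles ride arm R): planetary set, 31/14/59 teeth
row 1 — lock + rotate with arm: ω_sun = ω_ring = ω_arm = x
row 2 — arm fixed, fixed-axis ratios: sun y, ring −(31/59)·y, arm 0
boundary: total ω_ring = x − (31/59)·y = 0 and total ω_sun = x + y = 1  ⇒  y = 59/90, x = 31/90
row 2 ring = −(31/59)·59/90 = -31/90
totals (row 1 + row 2): sun 31/90 + 59/90 = 1, ring 31/90 + (-31/90) = 0, arm 31/90 + 0 = 31/90
asked cell (row1, sun) = 31/90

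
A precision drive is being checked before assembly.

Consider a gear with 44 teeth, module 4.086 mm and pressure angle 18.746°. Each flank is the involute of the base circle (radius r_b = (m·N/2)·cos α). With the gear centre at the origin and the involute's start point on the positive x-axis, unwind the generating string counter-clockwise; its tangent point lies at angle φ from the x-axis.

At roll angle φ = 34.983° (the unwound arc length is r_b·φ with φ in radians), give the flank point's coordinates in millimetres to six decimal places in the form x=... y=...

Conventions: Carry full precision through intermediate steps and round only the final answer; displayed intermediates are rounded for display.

single-mesh involute tooth geometry (44T wheel at module 4.086)
pitch radius r_p = m·N/2 = 4.086·44/2 = 89.892000
base radius r_b = r_p·cos α = 89.892000·cos 18.746° = 85.123460
roll angle φ = 34.983° = 0.61056853 rad
x = r_b·(cos φ + φ·sin φ) = 99.541800
y = r_b·(sin φ − φ·cos φ) = 6.220909

x=99.541800 y=6.220909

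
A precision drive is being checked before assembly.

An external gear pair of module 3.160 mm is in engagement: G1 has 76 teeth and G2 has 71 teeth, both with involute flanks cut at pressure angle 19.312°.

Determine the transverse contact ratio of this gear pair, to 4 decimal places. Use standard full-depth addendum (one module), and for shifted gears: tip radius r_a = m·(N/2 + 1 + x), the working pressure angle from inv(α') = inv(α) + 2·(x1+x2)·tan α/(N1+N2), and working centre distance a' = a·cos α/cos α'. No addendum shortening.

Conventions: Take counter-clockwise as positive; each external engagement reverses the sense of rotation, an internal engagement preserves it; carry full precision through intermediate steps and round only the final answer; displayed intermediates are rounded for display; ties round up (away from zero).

1.8570

class = single-mesh tooth geometry [involute pair 76T × 71T, m = 3.160]
base radii: r_b1 = 113.323304, r_b2 = 105.867823
tip radii: r_a1 = 123.240000, r_a2 = 115.340000
no profile shift: α' = α, a' = a
action lengths: √(r_a1²−r_b1²) = 48.434765, √(r_a2²−r_b2²) = 45.774662
base pitch p_b = π·m·cos α = 9.368833
CR = (48.434765 + 45.774662 − 232.260000·sin 19.31200°)/9.368833 = 1.857034
contact ratio ≈ 1.8570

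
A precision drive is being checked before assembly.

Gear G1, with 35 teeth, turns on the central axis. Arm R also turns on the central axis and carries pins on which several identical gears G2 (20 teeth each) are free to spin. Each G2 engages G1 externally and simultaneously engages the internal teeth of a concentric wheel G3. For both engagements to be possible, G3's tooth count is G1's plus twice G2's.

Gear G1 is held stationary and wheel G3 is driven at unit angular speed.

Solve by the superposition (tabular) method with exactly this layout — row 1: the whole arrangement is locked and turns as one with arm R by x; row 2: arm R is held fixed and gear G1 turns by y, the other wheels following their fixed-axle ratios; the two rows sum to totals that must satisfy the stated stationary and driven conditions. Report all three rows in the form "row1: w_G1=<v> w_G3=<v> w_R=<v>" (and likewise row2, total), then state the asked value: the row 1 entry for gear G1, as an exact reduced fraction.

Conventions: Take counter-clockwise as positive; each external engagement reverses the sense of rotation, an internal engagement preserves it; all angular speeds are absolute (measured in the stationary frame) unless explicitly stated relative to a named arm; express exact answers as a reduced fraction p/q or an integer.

row1: w_G1=15/22 w_G3=15/22 w_R=15/22
row2: w_G1=-15/22 w_G3=7/22 w_R=0
total: w_G1=0 w_G3=1 w_R=15/22
asked value: 15/22

topology: planetary set — G1 35T / G2 20T / G3 75T, arm = carrier (Willis)
row 1 — lock + rotate with arm: ω_sun = ω_ring = ω_arm = x
row 2 (arm held, sun turns y): ω_ring = −(35/75)·y, ω_arm = 0
boundary: total ω_sun = x + y = 0 and total ω_ring = x − (35/75)·y = 1  ⇒  y = -15/22, x = 15/22
row 2 ring = −(35/75)·(-15/22) = 7/22
totals (row 1 + row 2): sun 15/22 + (-15/22) = 0, ring 15/22 + 7/22 = 1, arm 15/22 + 0 = 15/22
asked cell (row1, sun) = 15/22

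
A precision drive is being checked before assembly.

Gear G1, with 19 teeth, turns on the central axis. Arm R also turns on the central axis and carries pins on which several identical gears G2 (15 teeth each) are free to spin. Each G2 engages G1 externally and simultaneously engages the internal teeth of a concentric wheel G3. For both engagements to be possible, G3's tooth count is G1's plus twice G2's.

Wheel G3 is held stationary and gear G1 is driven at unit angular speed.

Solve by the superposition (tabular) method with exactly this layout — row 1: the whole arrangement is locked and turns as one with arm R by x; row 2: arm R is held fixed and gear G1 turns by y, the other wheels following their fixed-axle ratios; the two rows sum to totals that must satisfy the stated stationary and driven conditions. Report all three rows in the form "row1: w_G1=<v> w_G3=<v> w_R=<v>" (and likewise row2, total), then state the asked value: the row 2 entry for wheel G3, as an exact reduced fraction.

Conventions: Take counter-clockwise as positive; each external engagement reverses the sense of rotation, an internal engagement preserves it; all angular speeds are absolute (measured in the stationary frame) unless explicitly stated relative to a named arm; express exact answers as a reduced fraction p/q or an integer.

row1: w_G1=19/68 w_G3=19/68 w_R=19/68
row2: w_G1=49/68 w_G3=-19/68 w_R=0
total: w_G1=1 w_G3=0 w_R=19/68
asked value: -19/68

planetary set (19T centre, 15T on arm, 49T internal) — Willis relation
row 1 — lock + rotate with arm: ω_sun = ω_ring = ω_arm = x
row 2 — arm fixed, fixed-axis ratios: sun y, ring −(19/49)·y, arm 0
boundary: total ω_ring = x − (19/49)·y = 0 and total ω_sun = x + y = 1  ⇒  y = 49/68, x = 19/68
row 2 ring = −(19/49)·49/68 = -19/68
totals (row 1 + row 2): sun 19/68 + 49/68 = 1, ring 19/68 + (-19/68) = 0, arm 19/68 + 0 = 19/68
asked cell (row2, ring) = -19/68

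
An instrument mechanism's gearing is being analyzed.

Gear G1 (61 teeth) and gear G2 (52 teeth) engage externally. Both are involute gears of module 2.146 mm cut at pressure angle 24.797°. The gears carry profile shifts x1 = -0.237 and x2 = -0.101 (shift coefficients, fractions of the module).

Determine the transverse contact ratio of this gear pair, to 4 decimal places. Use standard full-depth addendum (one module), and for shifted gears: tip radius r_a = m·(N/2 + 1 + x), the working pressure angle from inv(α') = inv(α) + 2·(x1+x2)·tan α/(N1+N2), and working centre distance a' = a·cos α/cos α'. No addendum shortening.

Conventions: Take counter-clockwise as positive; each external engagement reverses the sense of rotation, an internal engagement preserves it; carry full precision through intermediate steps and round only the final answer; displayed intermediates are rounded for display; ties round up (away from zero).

recognized (one external pair, fixed centres): single-mesh tooth geometry, m = 2.146, N1 = 61, N2 = 52
base radii: r_b1 = 59.418197, r_b2 = 50.651578
tip radii: r_a1 = 67.090398, r_a2 = 57.725254
inv(α') = inv(24.797°) + 2·(-0.237-0.101)·tan α/(61+52) = 0.02644821  ⇒  α' = 24.02844°
a' = a·cos α / cos α' = 121.2490·cos 24.797°/cos 24.02844° = 120.513020
action lengths: √(r_a1²−r_b1²) = 31.154444, √(r_a2²−r_b2²) = 27.687951
base pitch p_b = π·m·cos α = 6.120255
CR = (31.154444 + 27.687951 − 120.513020·sin 24.02844°)/6.120255 = 1.596451
contact ratio ≈ 1.5965

1.5965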